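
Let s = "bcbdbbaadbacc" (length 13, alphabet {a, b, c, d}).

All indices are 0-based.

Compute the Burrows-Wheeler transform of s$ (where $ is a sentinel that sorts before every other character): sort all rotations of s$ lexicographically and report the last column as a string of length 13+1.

cbbabdd$ccbaab

rank  rotation        last
    0  $bcbdbbaadbacc  c
    1  aadbacc$bcbdbb  b
    2  acc$bcbdbbaadb  b
    3  adbacc$bcbdbba  a
    4  baadbacc$bcbdb  b
    5  bacc$bcbdbbaad  d
    6  bbaadbacc$bcbd  d
    7  bcbdbbaadbacc$  $
    8  bdbbaadbacc$bc  c
    9  c$bcbdbbaadbac  c
   10  cbdbbaadbacc$b  b
   11  cc$bcbdbbaadba  a
   12  dbacc$bcbdbbaa  a
   13  dbbaadbacc$bcb  b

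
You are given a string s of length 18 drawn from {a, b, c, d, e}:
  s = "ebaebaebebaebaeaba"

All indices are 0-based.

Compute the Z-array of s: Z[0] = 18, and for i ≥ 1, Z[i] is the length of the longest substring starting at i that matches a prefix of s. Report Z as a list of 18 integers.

[18, 0, 0, 5, 0, 0, 2, 0, 7, 0, 0, 4, 0, 0, 1, 0, 0, 0]

Z[0]=18
i=1: outside box; Z[1]=0
i=2: outside box; Z[2]=0
i=3: outside box; Z[3]=5 extend→box=[3,8)
i=4: min(r-i=4, Z[1]=0)=0; Z[4]=0
i=5: min(r-i=3, Z[2]=0)=0; Z[5]=0
i=6: min(r-i=2, Z[3]=5)=2; Z[6]=2
i=7: min(r-i=1, Z[4]=0)=0; Z[7]=0
i=8: outside box; Z[8]=7 extend→box=[8,15)
i=9: min(r-i=6, Z[1]=0)=0; Z[9]=0
i=10: min(r-i=5, Z[2]=0)=0; Z[10]=0
i=11: min(r-i=4, Z[3]=5)=4; Z[11]=4
i=12: min(r-i=3, Z[4]=0)=0; Z[12]=0
i=13: min(r-i=2, Z[5]=0)=0; Z[13]=0
i=14: min(r-i=1, Z[6]=2)=1; Z[14]=1
i=15: outside box; Z[15]=0
i=16: outside box; Z[16]=0
i=17: outside box; Z[17]=0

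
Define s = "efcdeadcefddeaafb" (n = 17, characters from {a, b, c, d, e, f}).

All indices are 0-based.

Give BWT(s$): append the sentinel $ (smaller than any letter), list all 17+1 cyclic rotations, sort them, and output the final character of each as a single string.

rank  rotation            last
    0  $efcdeadcefddeaafb  b
    1  aafb$efcdeadcefdde  e
    2  adcefddeaafb$efcde  e
    3  afb$efcdeadcefddea  a
    4  b$efcdeadcefddeaaf  f
    5  cdeadcefddeaafb$ef  f
    6  cefddeaafb$efcdead  d
    7  dcefddeaafb$efcdea  a
    8  ddeaafb$efcdeadcef  f
    9  deaafb$efcdeadcefd  d
   10  deadcefddeaafb$efc  c
   11  eaafb$efcdeadcefdd  d
   12  eadcefddeaafb$efcd  d
   13  efcdeadcefddeaafb$  $
   14  efddeaafb$efcdeadc  c
   15  fb$efcdeadcefddeaa  a
   16  fcdeadcefddeaafb$e  e
   17  fddeaafb$efcdeadce  e

beeaffdafdcdd$caee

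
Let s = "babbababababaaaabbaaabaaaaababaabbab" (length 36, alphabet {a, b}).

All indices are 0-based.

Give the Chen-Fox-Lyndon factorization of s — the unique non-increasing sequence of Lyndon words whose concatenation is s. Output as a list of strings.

["b", "abb", "ab", "ab", "ab", "ab", "aaaabbaaab", "aaaaababaabbab"]

emit factor 1: 'b' (i=0, period=1)
emit factor 2: 'abb' (i=1, period=3)
emit factor 3: 'ab' (i=4, period=2)
emit factor 4: 'ab' (i=6, period=2)
emit factor 5: 'ab' (i=8, period=2)
emit factor 6: 'ab' (i=10, period=2)
emit factor 7: 'aaaabbaaab' (i=12, period=10)
emit factor 8: 'aaaaababaabbab' (i=22, period=14)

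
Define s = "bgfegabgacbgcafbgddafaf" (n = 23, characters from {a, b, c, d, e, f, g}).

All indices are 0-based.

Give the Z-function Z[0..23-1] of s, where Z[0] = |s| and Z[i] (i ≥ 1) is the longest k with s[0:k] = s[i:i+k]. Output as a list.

[23, 0, 0, 0, 0, 0, 2, 0, 0, 0, 2, 0, 0, 0, 0, 2, 0, 0, 0, 0, 0, 0, 0]

Z[0]=23
i=1: fresh scan; Z[1]=0
i=2: fresh scan; Z[2]=0
i=3: fresh scan; Z[3]=0
i=4: fresh scan; Z[4]=0
i=5: fresh scan; Z[5]=0
i=6: fresh scan; Z[6]=2 extend→box=[6,8)
i=7: min(r-i=1, Z[1]=0)=0; Z[7]=0
i=8: fresh scan; Z[8]=0
i=9: fresh scan; Z[9]=0
i=10: fresh scan; Z[10]=2 extend→box=[10,12)
i=11: min(r-i=1, Z[1]=0)=0; Z[11]=0
i=12: fresh scan; Z[12]=0
i=13: fresh scan; Z[13]=0
i=14: fresh scan; Z[14]=0
i=15: fresh scan; Z[15]=2 extend→box=[15,17)
i=16: min(r-i=1, Z[1]=0)=0; Z[16]=0
i=17: fresh scan; Z[17]=0
i=18: fresh scan; Z[18]=0
i=19: fresh scan; Z[19]=0
i=20: fresh scan; Z[20]=0
i=21: fresh scan; Z[21]=0
i=22: fresh scan; Z[22]=0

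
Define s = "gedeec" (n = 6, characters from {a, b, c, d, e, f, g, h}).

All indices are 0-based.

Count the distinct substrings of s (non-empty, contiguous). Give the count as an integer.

19

rank→(start, suffix):
  0 → (5, 'c')
  1 → (2, 'deec')
  2 → (4, 'ec')
  3 → (1, 'edeec')
  4 → (3, 'eec')
  5 → (0, 'gedeec')

SA = [5, 2, 4, 1, 3, 0]
rank  pair      lcp
   1  s[5:],s[2:]  0  ''
   2  s[2:],s[4:]  0  ''
   3  s[4:],s[1:]  1  'e'
   4  s[1:],s[3:]  1  'e'
   5  s[3:],s[0:]  0  ''

n(n+1)/2 = 6·7/2 = 21
Σ LCP = 0 + 0 + 0 + 1 + 1 + 0 = 2
distinct = 21 − 2 = 19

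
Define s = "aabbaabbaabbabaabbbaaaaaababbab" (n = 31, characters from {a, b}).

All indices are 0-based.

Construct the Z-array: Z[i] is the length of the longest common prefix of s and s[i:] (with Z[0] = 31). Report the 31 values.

[31, 1, 0, 0, 9, 1, 0, 0, 5, 1, 0, 0, 1, 0, 4, 1, 0, 0, 0, 2, 2, 2, 2, 3, 1, 0, 1, 0, 0, 1, 0]

Z[0]=31
i=1: outside box; Z[1]=1 extend→box=[1,2)
i=2: outside box; Z[2]=0
i=3: outside box; Z[3]=0
i=4: outside box; Z[4]=9 extend→box=[4,13)
i=5: min(r-i=8, Z[1]=1)=1; Z[5]=1
i=6: min(r-i=7, Z[2]=0)=0; Z[6]=0
i=7: min(r-i=6, Z[3]=0)=0; Z[7]=0
i=8: min(r-i=5, Z[4]=9)=5; Z[8]=5
i=9: min(r-i=4, Z[5]=1)=1; Z[9]=1
i=10: min(r-i=3, Z[6]=0)=0; Z[10]=0
i=11: min(r-i=2, Z[7]=0)=0; Z[11]=0
i=12: min(r-i=1, Z[8]=5)=1; Z[12]=1
i=13: outside box; Z[13]=0
i=14: outside box; Z[14]=4 extend→box=[14,18)
i=15: min(r-i=3, Z[1]=1)=1; Z[15]=1
i=16: min(r-i=2, Z[2]=0)=0; Z[16]=0
i=17: min(r-i=1, Z[3]=0)=0; Z[17]=0
i=18: outside box; Z[18]=0
i=19: outside box; Z[19]=2 extend→box=[19,21)
i=20: min(r-i=1, Z[1]=1)=1; Z[20]=2 extend→box=[20,22)
i=21: min(r-i=1, Z[1]=1)=1; Z[21]=2 extend→box=[21,23)
i=22: min(r-i=1, Z[1]=1)=1; Z[22]=2 extend→box=[22,24)
i=23: min(r-i=1, Z[1]=1)=1; Z[23]=3 extend→box=[23,26)
i=24: min(r-i=2, Z[1]=1)=1; Z[24]=1
i=25: min(r-i=1, Z[2]=0)=0; Z[25]=0
i=26: outside box; Z[26]=1 extend→box=[26,27)
i=27: outside box; Z[27]=0
i=28: outside box; Z[28]=0
i=29: outside box; Z[29]=1 extend→box=[29,30)
i=30: outside box; Z[30]=0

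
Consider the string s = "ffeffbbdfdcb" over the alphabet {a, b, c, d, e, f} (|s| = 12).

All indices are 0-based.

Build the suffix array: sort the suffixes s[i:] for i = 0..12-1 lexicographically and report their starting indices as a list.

rank | idx | suffix
   0 |  11 | b
   1 |   5 | bbdfdcb
   2 |   6 | bdfdcb
   3 |  10 | cb
   4 |   9 | dcb
   5 |   7 | dfdcb
   6 |   2 | effbbdfdcb
   7 |   4 | fbbdfdcb
   8 |   8 | fdcb
   9 |   1 | feffbbdfdcb
  10 |   3 | ffbbdfdcb
  11 |   0 | ffeffbbdfdcb

[11, 5, 6, 10, 9, 7, 2, 4, 8, 1, 3, 0]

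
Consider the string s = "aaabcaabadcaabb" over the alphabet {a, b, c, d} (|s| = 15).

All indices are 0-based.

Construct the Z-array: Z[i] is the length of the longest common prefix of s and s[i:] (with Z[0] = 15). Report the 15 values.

Z[0]=15
i=1: outside box; Z[1]=2 scan→box=[1,3)
i=2: min(r-i=1, Z[1]=2)=1; Z[2]=1
i=3: outside box; Z[3]=0
i=4: outside box; Z[4]=0
i=5: outside box; Z[5]=2 scan→box=[5,7)
i=6: min(r-i=1, Z[1]=2)=1; Z[6]=1
i=7: outside box; Z[7]=0
i=8: outside box; Z[8]=1 scan→box=[8,9)
i=9: outside box; Z[9]=0
i=10: outside box; Z[10]=0
i=11: outside box; Z[11]=2 scan→box=[11,13)
i=12: min(r-i=1, Z[1]=2)=1; Z[12]=1
i=13: outside box; Z[13]=0
i=14: outside box; Z[14]=0

[15, 2, 1, 0, 0, 2, 1, 0, 1, 0, 0, 2, 1, 0, 0]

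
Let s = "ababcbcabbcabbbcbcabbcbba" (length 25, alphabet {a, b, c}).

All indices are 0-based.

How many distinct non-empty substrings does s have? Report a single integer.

rank→(start, suffix):
  0 → (24, 'a')
  1 → (0, 'ababcbcabbcabbbcbcabbcbba')
  2 → (11, 'abbbcbcabbcbba')
  3 → (7, 'abbcabbbcbcabbcbba')
  4 → (18, 'abbcbba')
  5 → (2, 'abcbcabbcabbbcbcabbcbba')
  6 → (23, 'ba')
  7 → (1, 'babcbcabbcabbbcbcabbcbba')
  8 → (22, 'bba')
  9 → (12, 'bbbcbcabbcbba')
  10 → (8, 'bbcabbbcbcabbcbba')
  11 → (19, 'bbcbba')
  12 → (13, 'bbcbcabbcbba')
  13 → (9, 'bcabbbcbcabbcbba')
  14 → (5, 'bcabbcabbbcbcabbcbba')
  15 → (16, 'bcabbcbba')
  16 → (20, 'bcbba')
  17 → (3, 'bcbcabbcabbbcbcabbcbba')
  18 → (14, 'bcbcabbcbba')
  19 → (10, 'cabbbcbcabbcbba')
  20 → (6, 'cabbcabbbcbcabbcbba')
  21 → (17, 'cabbcbba')
  22 → (21, 'cbba')
  23 → (4, 'cbcabbcabbbcbcabbcbba')
  24 → (15, 'cbcabbcbba')

SA = [24, 0, 11, 7, 18, 2, 23, 1, 22, 12, 8, 19, 13, 9, 5, 16, 20, 3, 14, 10, 6, 17, 21, 4, 15]
rank  pair      lcp
   1  s[24:],s[0:]  1  'a'
   2  s[0:],s[11:]  2  'ab'
   3  s[11:],s[7:]  3  'abb'
   4  s[7:],s[18:]  4  'abbc'
   5  s[18:],s[2:]  2  'ab'
   6  s[2:],s[23:]  0  ''
   7  s[23:],s[1:]  2  'ba'
   8  s[1:],s[22:]  1  'b'
   9  s[22:],s[12:]  2  'bb'
  10  s[12:],s[8:]  2  'bb'
  11  s[8:],s[19:]  3  'bbc'
  12  s[19:],s[13:]  4  'bbcb'
  13  s[13:],s[9:]  1  'b'
  14  s[9:],s[5:]  5  'bcabb'
  15  s[5:],s[16:]  6  'bcabbc'
  16  s[16:],s[20:]  2  'bc'
  17  s[20:],s[3:]  3  'bcb'
  18  s[3:],s[14:]  8  'bcbcabbc'
  19  s[14:],s[10:]  0  ''
  20  s[10:],s[6:]  4  'cabb'
  21  s[6:],s[17:]  5  'cabbc'
  22  s[17:],s[21:]  1  'c'
  23  s[21:],s[4:]  2  'cb'
  24  s[4:],s[15:]  7  'cbcabbc'

n(n+1)/2 = 25·26/2 = 325
Σ LCP = 0 + 1 + 2 + 3 + 4 + 2 + 0 + 2 + 1 + 2 + 2 + 3 + 4 + 1 + 5 + 6 + 2 + 3 + 8 + 0 + 4 + 5 + 1 + 2 + 7 = 70
distinct = 325 − 70 = 255

255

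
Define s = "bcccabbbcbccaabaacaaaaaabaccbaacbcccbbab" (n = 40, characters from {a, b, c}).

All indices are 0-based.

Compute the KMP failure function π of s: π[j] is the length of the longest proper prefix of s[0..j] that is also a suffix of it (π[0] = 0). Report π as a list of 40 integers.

π[0] = 0
j=1 s[j]='c': π[1]=0 (border '')
j=2 s[j]='c': π[2]=0 (border '')
j=3 s[j]='c': π[3]=0 (border '')
j=4 s[j]='a': π[4]=0 (border '')
j=5 s[j]='b': π[5]=1 (border 'b')
j=6 s[j]='b': k: 1→0; π[6]=1 (border 'b')
j=7 s[j]='b': k: 1→0; π[7]=1 (border 'b')
j=8 s[j]='c': π[8]=2 (border 'bc')
j=9 s[j]='b': k: 2→0; π[9]=1 (border 'b')
j=10 s[j]='c': π[10]=2 (border 'bc')
j=11 s[j]='c': π[11]=3 (border 'bcc')
j=12 s[j]='a': k: 3→0; π[12]=0 (border '')
j=13 s[j]='a': π[13]=0 (border '')
j=14 s[j]='b': π[14]=1 (border 'b')
j=15 s[j]='a': k: 1→0; π[15]=0 (border '')
j=16 s[j]='a': π[16]=0 (border '')
j=17 s[j]='c': π[17]=0 (border '')
j=18 s[j]='a': π[18]=0 (border '')
j=19 s[j]='a': π[19]=0 (border '')
j=20 s[j]='a': π[20]=0 (border '')
j=21 s[j]='a': π[21]=0 (border '')
j=22 s[j]='a': π[22]=0 (border '')
j=23 s[j]='a': π[23]=0 (border '')
j=24 s[j]='b': π[24]=1 (border 'b')
j=25 s[j]='a': k: 1→0; π[25]=0 (border '')
j=26 s[j]='c': π[26]=0 (border '')
j=27 s[j]='c': π[27]=0 (border '')
j=28 s[j]='b': π[28]=1 (border 'b')
j=29 s[j]='a': k: 1→0; π[29]=0 (border '')
j=30 s[j]='a': π[30]=0 (border '')
j=31 s[j]='c': π[31]=0 (border '')
j=32 s[j]='b': π[32]=1 (border 'b')
j=33 s[j]='c': π[33]=2 (border 'bc')
j=34 s[j]='c': π[34]=3 (border 'bcc')
j=35 s[j]='c': π[35]=4 (border 'bccc')
j=36 s[j]='b': k: 4→0; π[36]=1 (border 'b')
j=37 s[j]='b': k: 1→0; π[37]=1 (border 'b')
j=38 s[j]='a': k: 1→0; π[38]=0 (border '')
j=39 s[j]='b': π[39]=1 (border 'b')

[0, 0, 0, 0, 0, 1, 1, 1, 2, 1, 2, 3, 0, 0, 1, 0, 0, 0, 0, 0, 0, 0, 0, 0, 1, 0, 0, 0, 1, 0, 0, 0, 1, 2, 3, 4, 1, 1, 0, 1]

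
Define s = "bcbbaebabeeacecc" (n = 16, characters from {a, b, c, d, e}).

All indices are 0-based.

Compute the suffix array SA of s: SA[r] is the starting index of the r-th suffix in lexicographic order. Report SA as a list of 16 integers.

[7, 11, 4, 6, 3, 2, 0, 8, 15, 1, 14, 12, 10, 5, 13, 9]

sorted suffixes:
  #0 SA[0]=7  'abeeacecc'
  #1 SA[1]=11  'acecc'
  #2 SA[2]=4  'aebabeeacecc'
  #3 SA[3]=6  'babeeacecc'
  #4 SA[4]=3  'baebabeeacecc'
  #5 SA[5]=2  'bbaebabeeacecc'
  #6 SA[6]=0  'bcbbaebabeeacecc'
  #7 SA[7]=8  'beeacecc'
  #8 SA[8]=15  'c'
  #9 SA[9]=1  'cbbaebabeeacecc'
  #10 SA[10]=14  'cc'
  #11 SA[11]=12  'cecc'
  #12 SA[12]=10  'eacecc'
  #13 SA[13]=5  'ebabeeacecc'
  #14 SA[14]=13  'ecc'
  #15 SA[15]=9  'eeacecc'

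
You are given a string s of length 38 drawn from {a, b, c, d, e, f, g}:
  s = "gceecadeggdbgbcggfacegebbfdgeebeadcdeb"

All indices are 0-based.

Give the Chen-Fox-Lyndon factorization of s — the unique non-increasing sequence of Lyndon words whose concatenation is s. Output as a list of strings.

emit factor 1: 'g' (i=0, period=1)
emit factor 2: 'cee' (i=1, period=3)
emit factor 3: 'c' (i=4, period=1)
emit factor 4: 'adeggdbgbcggf' (i=5, period=13)
emit factor 5: 'acegebbfdgeebeadcdeb' (i=18, period=20)

["g", "cee", "c", "adeggdbgbcggf", "acegebbfdgeebeadcdeb"]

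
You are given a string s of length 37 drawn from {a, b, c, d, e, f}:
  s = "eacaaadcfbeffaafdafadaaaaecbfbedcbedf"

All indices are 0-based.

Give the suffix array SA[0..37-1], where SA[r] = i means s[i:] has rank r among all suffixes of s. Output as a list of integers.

[21, 3, 22, 4, 23, 13, 1, 19, 5, 24, 17, 14, 29, 33, 9, 27, 2, 32, 26, 7, 20, 16, 31, 6, 35, 0, 25, 30, 34, 10, 36, 12, 18, 28, 8, 15, 11]

rank→(start, suffix):
  0 → (21, 'aaaaecbfbedcbedf')
  1 → (3, 'aaadcfbeffaafdafadaaaaecbfbedcbedf')
  2 → (22, 'aaaecbfbedcbedf')
  3 → (4, 'aadcfbeffaafdafadaaaaecbfbedcbedf')
  4 → (23, 'aaecbfbedcbedf')
  5 → (13, 'aafdafadaaaaecbfbedcbedf')
  6 → (1, 'acaaadcfbeffaafdafadaaaaecbfbedcbedf')
  7 → (19, 'adaaaaecbfbedcbedf')
  8 → (5, 'adcfbeffaafdafadaaaaecbfbedcbedf')
  9 → (24, 'aecbfbedcbedf')
  10 → (17, 'afadaaaaecbfbedcbedf')
  11 → (14, 'afdafadaaaaecbfbedcbedf')
  12 → (29, 'bedcbedf')
  13 → (33, 'bedf')
  14 → (9, 'beffaafdafadaaaaecbfbedcbedf')
  15 → (27, 'bfbedcbedf')
  16 → (2, 'caaadcfbeffaafdafadaaaaecbfbedcbedf')
  17 → (32, 'cbedf')
  18 → (26, 'cbfbedcbedf')
  19 → (7, 'cfbeffaafdafadaaaaecbfbedcbedf')
  20 → (20, 'daaaaecbfbedcbedf')
  21 → (16, 'dafadaaaaecbfbedcbedf')
  22 → (31, 'dcbedf')
  23 → (6, 'dcfbeffaafdafadaaaaecbfbedcbedf')
  24 → (35, 'df')
  25 → (0, 'eacaaadcfbeffaafdafadaaaaecbfbedcbedf')
  26 → (25, 'ecbfbedcbedf')
  27 → (30, 'edcbedf')
  28 → (34, 'edf')
  29 → (10, 'effaafdafadaaaaecbfbedcbedf')
  30 → (36, 'f')
  31 → (12, 'faafdafadaaaaecbfbedcbedf')
  32 → (18, 'fadaaaaecbfbedcbedf')
  33 → (28, 'fbedcbedf')
  34 → (8, 'fbeffaafdafadaaaaecbfbedcbedf')
  35 → (15, 'fdafadaaaaecbfbedcbedf')
  36 → (11, 'ffaafdafadaaaaecbfbedcbedf')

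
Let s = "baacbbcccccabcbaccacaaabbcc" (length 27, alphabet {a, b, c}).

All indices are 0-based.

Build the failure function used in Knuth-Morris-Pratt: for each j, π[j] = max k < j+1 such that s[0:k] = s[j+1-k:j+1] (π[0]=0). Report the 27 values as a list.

π[0] = 0
j=1 s[j]='a': π[1]=0 (border '')
j=2 s[j]='a': π[2]=0 (border '')
j=3 s[j]='c': π[3]=0 (border '')
j=4 s[j]='b': π[4]=1 (border 'b')
j=5 s[j]='b': k: 1→0; π[5]=1 (border 'b')
j=6 s[j]='c': k: 1→0; π[6]=0 (border '')
j=7 s[j]='c': π[7]=0 (border '')
j=8 s[j]='c': π[8]=0 (border '')
j=9 s[j]='c': π[9]=0 (border '')
j=10 s[j]='c': π[10]=0 (border '')
j=11 s[j]='a': π[11]=0 (border '')
j=12 s[j]='b': π[12]=1 (border 'b')
j=13 s[j]='c': k: 1→0; π[13]=0 (border '')
j=14 s[j]='b': π[14]=1 (border 'b')
j=15 s[j]='a': π[15]=2 (border 'ba')
j=16 s[j]='c': k: 2→0; π[16]=0 (border '')
j=17 s[j]='c': π[17]=0 (border '')
j=18 s[j]='a': π[18]=0 (border '')
j=19 s[j]='c': π[19]=0 (border '')
j=20 s[j]='a': π[20]=0 (border '')
j=21 s[j]='a': π[21]=0 (border '')
j=22 s[j]='a': π[22]=0 (border '')
j=23 s[j]='b': π[23]=1 (border 'b')
j=24 s[j]='b': k: 1→0; π[24]=1 (border 'b')
j=25 s[j]='c': k: 1→0; π[25]=0 (border '')
j=26 s[j]='c': π[26]=0 (border '')

[0, 0, 0, 0, 1, 1, 0, 0, 0, 0, 0, 0, 1, 0, 1, 2, 0, 0, 0, 0, 0, 0, 0, 1, 1, 0, 0]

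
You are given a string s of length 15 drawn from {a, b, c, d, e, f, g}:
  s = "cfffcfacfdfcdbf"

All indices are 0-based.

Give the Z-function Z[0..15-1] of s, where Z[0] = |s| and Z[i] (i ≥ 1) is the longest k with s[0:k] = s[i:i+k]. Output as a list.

[15, 0, 0, 0, 2, 0, 0, 2, 0, 0, 0, 1, 0, 0, 0]

Z[0]=15
i=1: fresh scan; Z[1]=0
i=2: fresh scan; Z[2]=0
i=3: fresh scan; Z[3]=0
i=4: fresh scan; Z[4]=2 grow→box=[4,6)
i=5: min(r-i=1, Z[1]=0)=0; Z[5]=0
i=6: fresh scan; Z[6]=0
i=7: fresh scan; Z[7]=2 grow→box=[7,9)
i=8: min(r-i=1, Z[1]=0)=0; Z[8]=0
i=9: fresh scan; Z[9]=0
i=10: fresh scan; Z[10]=0
i=11: fresh scan; Z[11]=1 grow→box=[11,12)
i=12: fresh scan; Z[12]=0
i=13: fresh scan; Z[13]=0
i=14: fresh scan; Z[14]=0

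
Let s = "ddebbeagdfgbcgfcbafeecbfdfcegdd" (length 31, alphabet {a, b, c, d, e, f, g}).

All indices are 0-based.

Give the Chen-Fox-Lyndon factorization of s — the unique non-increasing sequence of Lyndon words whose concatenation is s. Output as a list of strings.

["dde", "bbe", "agdfgbcgfcb", "afeecbfdfcegdd"]

emit factor 1: 'dde' (i=0, period=3)
emit factor 2: 'bbe' (i=3, period=3)
emit factor 3: 'agdfgbcgfcb' (i=6, period=11)
emit factor 4: 'afeecbfdfcegdd' (i=17, period=14)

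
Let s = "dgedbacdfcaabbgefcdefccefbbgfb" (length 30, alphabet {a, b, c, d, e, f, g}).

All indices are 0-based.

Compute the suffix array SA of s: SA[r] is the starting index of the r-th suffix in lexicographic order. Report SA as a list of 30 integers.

sorted suffixes:
  #0 SA[0]=10  'aabbgefcdefccefbbgfb'
  #1 SA[1]=11  'abbgefcdefccefbbgfb'
  #2 SA[2]=5  'acdfcaabbgefcdefccefbbgfb'
  #3 SA[3]=29  'b'
  #4 SA[4]=4  'bacdfcaabbgefcdefccefbbgfb'
  #5 SA[5]=12  'bbgefcdefccefbbgfb'
  #6 SA[6]=25  'bbgfb'
  #7 SA[7]=13  'bgefcdefccefbbgfb'
  #8 SA[8]=26  'bgfb'
  #9 SA[9]=9  'caabbgefcdefccefbbgfb'
  #10 SA[10]=21  'ccefbbgfb'
  #11 SA[11]=17  'cdefccefbbgfb'
  #12 SA[12]=6  'cdfcaabbgefcdefccefbbgfb'
  #13 SA[13]=22  'cefbbgfb'
  #14 SA[14]=3  'dbacdfcaabbgefcdefccefbbgfb'
  #15 SA[15]=18  'defccefbbgfb'
  #16 SA[16]=7  'dfcaabbgefcdefccefbbgfb'
  #17 SA[17]=0  'dgedbacdfcaabbgefcdefccefbbgfb'
  #18 SA[18]=2  'edbacdfcaabbgefcdefccefbbgfb'
  #19 SA[19]=23  'efbbgfb'
  #20 SA[20]=19  'efccefbbgfb'
  #21 SA[21]=15  'efcdefccefbbgfb'
  #22 SA[22]=28  'fb'
  #23 SA[23]=24  'fbbgfb'
  #24 SA[24]=8  'fcaabbgefcdefccefbbgfb'
  #25 SA[25]=20  'fccefbbgfb'
  #26 SA[26]=16  'fcdefccefbbgfb'
  #27 SA[27]=1  'gedbacdfcaabbgefcdefccefbbgfb'
  #28 SA[28]=14  'gefcdefccefbbgfb'
  #29 SA[29]=27  'gfb'

[10, 11, 5, 29, 4, 12, 25, 13, 26, 9, 21, 17, 6, 22, 3, 18, 7, 0, 2, 23, 19, 15, 28, 24, 8, 20, 16, 1, 14, 27]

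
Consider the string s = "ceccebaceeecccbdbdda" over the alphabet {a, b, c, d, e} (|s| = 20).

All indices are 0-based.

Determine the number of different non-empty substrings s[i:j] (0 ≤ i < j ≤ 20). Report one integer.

sorted suffixes:
  #0 SA[0]=19  'a'
  #1 SA[1]=6  'aceeecccbdbdda'
  #2 SA[2]=5  'baceeecccbdbdda'
  #3 SA[3]=14  'bdbdda'
  #4 SA[4]=16  'bdda'
  #5 SA[5]=13  'cbdbdda'
  #6 SA[6]=12  'ccbdbdda'
  #7 SA[7]=11  'cccbdbdda'
  #8 SA[8]=2  'ccebaceeecccbdbdda'
  #9 SA[9]=3  'cebaceeecccbdbdda'
  #10 SA[10]=0  'ceccebaceeecccbdbdda'
  #11 SA[11]=7  'ceeecccbdbdda'
  #12 SA[12]=18  'da'
  #13 SA[13]=15  'dbdda'
  #14 SA[14]=17  'dda'
  #15 SA[15]=4  'ebaceeecccbdbdda'
  #16 SA[16]=10  'ecccbdbdda'
  #17 SA[17]=1  'eccebaceeecccbdbdda'
  #18 SA[18]=9  'eecccbdbdda'
  #19 SA[19]=8  'eeecccbdbdda'

SA = [19, 6, 5, 14, 16, 13, 12, 11, 2, 3, 0, 7, 18, 15, 17, 4, 10, 1, 9, 8]
[i] adj suffixes → lcp
  [1] 19/6 → 1 ('a')
  [2] 6/5 → 0 ('')
  [3] 5/14 → 1 ('b')
  [4] 14/16 → 2 ('bd')
  [5] 16/13 → 0 ('')
  [6] 13/12 → 1 ('c')
  [7] 12/11 → 2 ('cc')
  [8] 11/2 → 2 ('cc')
  [9] 2/3 → 1 ('c')
  [10] 3/0 → 2 ('ce')
  [11] 0/7 → 2 ('ce')
  [12] 7/18 → 0 ('')
  [13] 18/15 → 1 ('d')
  [14] 15/17 → 1 ('d')
  [15] 17/4 → 0 ('')
  [16] 4/10 → 1 ('e')
  [17] 10/1 → 3 ('ecc')
  [18] 1/9 → 1 ('e')
  [19] 9/8 → 2 ('ee')

n(n+1)/2 = 20·21/2 = 210
Σ LCP = 0 + 1 + 0 + 1 + 2 + 0 + 1 + 2 + 2 + 1 + 2 + 2 + 0 + 1 + 1 + 0 + 1 + 3 + 1 + 2 = 23
distinct = 210 − 23 = 187

187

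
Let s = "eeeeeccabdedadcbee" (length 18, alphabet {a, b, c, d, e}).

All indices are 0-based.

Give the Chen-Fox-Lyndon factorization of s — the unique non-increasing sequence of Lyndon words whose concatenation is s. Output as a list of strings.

["e", "e", "e", "e", "e", "c", "c", "abdedadcbee"]

emit factor 1: 'e' (i=0, period=1)
emit factor 2: 'e' (i=1, period=1)
emit factor 3: 'e' (i=2, period=1)
emit factor 4: 'e' (i=3, period=1)
emit factor 5: 'e' (i=4, period=1)
emit factor 6: 'c' (i=5, period=1)
emit factor 7: 'c' (i=6, period=1)
emit factor 8: 'abdedadcbee' (i=7, period=11)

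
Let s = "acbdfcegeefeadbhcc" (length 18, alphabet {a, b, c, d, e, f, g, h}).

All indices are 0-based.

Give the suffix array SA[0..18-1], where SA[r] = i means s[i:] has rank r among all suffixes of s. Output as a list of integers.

rank | idx | suffix
   0 |   0 | acbdfcegeefeadbhcc
   1 |  12 | adbhcc
   2 |   2 | bdfcegeefeadbhcc
   3 |  14 | bhcc
   4 |  17 | c
   5 |   1 | cbdfcegeefeadbhcc
   6 |  16 | cc
   7 |   5 | cegeefeadbhcc
   8 |  13 | dbhcc
   9 |   3 | dfcegeefeadbhcc
  10 |  11 | eadbhcc
  11 |   8 | eefeadbhcc
  12 |   9 | efeadbhcc
  13 |   6 | egeefeadbhcc
  14 |   4 | fcegeefeadbhcc
  15 |  10 | feadbhcc
  16 |   7 | geefeadbhcc
  17 |  15 | hcc

[0, 12, 2, 14, 17, 1, 16, 5, 13, 3, 11, 8, 9, 6, 4, 10, 7, 15]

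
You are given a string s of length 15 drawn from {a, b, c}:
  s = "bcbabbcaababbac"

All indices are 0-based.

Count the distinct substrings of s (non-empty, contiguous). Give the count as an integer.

rank | idx | suffix
   0 |   7 | aababbac
   1 |   8 | ababbac
   2 |  10 | abbac
   3 |   3 | abbcaababbac
   4 |  13 | ac
   5 |   9 | babbac
   6 |   2 | babbcaababbac
   7 |  12 | bac
   8 |  11 | bbac
   9 |   4 | bbcaababbac
  10 |   5 | bcaababbac
  11 |   0 | bcbabbcaababbac
  12 |  14 | c
  13 |   6 | caababbac
  14 |   1 | cbabbcaababbac

SA = [7, 8, 10, 3, 13, 9, 2, 12, 11, 4, 5, 0, 14, 6, 1]
rank  pair      lcp
   1  s[7:],s[8:]  1  'a'
   2  s[8:],s[10:]  2  'ab'
   3  s[10:],s[3:]  3  'abb'
   4  s[3:],s[13:]  1  'a'
   5  s[13:],s[9:]  0  ''
   6  s[9:],s[2:]  4  'babb'
   7  s[2:],s[12:]  2  'ba'
   8  s[12:],s[11:]  1  'b'
   9  s[11:],s[4:]  2  'bb'
  10  s[4:],s[5:]  1  'b'
  11  s[5:],s[0:]  2  'bc'
  12  s[0:],s[14:]  0  ''
  13  s[14:],s[6:]  1  'c'
  14  s[6:],s[1:]  1  'c'

n(n+1)/2 = 15·16/2 = 120
Σ LCP = 0 + 1 + 2 + 3 + 1 + 0 + 4 + 2 + 1 + 2 + 1 + 2 + 0 + 1 + 1 = 21
distinct = 120 − 21 = 99

99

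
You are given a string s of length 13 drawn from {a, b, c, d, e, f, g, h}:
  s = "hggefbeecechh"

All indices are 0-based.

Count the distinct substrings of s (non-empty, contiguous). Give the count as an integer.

rank | idx | suffix
   0 |   5 | beecechh
   1 |   8 | cechh
   2 |  10 | chh
   3 |   7 | ecechh
   4 |   9 | echh
   5 |   6 | eecechh
   6 |   3 | efbeecechh
   7 |   4 | fbeecechh
   8 |   2 | gefbeecechh
   9 |   1 | ggefbeecechh
  10 |  12 | h
  11 |   0 | hggefbeecechh
  12 |  11 | hh

SA = [5, 8, 10, 7, 9, 6, 3, 4, 2, 1, 12, 0, 11]
[i] adj suffixes → lcp
  [1] 5/8 → 0 ('')
  [2] 8/10 → 1 ('c')
  [3] 10/7 → 0 ('')
  [4] 7/9 → 2 ('ec')
  [5] 9/6 → 1 ('e')
  [6] 6/3 → 1 ('e')
  [7] 3/4 → 0 ('')
  [8] 4/2 → 0 ('')
  [9] 2/1 → 1 ('g')
  [10] 1/12 → 0 ('')
  [11] 12/0 → 1 ('h')
  [12] 0/11 → 1 ('h')

n(n+1)/2 = 13·14/2 = 91
Σ LCP = 0 + 0 + 1 + 0 + 2 + 1 + 1 + 0 + 0 + 1 + 0 + 1 + 1 = 8
distinct = 91 − 8 = 83

83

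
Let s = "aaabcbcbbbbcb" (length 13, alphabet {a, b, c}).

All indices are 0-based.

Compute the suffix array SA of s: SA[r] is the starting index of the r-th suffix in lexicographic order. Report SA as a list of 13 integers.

sorted suffixes:
  #0 SA[0]=0  'aaabcbcbbbbcb'
  #1 SA[1]=1  'aabcbcbbbbcb'
  #2 SA[2]=2  'abcbcbbbbcb'
  #3 SA[3]=12  'b'
  #4 SA[4]=7  'bbbbcb'
  #5 SA[5]=8  'bbbcb'
  #6 SA[6]=9  'bbcb'
  #7 SA[7]=10  'bcb'
  #8 SA[8]=5  'bcbbbbcb'
  #9 SA[9]=3  'bcbcbbbbcb'
  #10 SA[10]=11  'cb'
  #11 SA[11]=6  'cbbbbcb'
  #12 SA[12]=4  'cbcbbbbcb'

[0, 1, 2, 12, 7, 8, 9, 10, 5, 3, 11, 6, 4]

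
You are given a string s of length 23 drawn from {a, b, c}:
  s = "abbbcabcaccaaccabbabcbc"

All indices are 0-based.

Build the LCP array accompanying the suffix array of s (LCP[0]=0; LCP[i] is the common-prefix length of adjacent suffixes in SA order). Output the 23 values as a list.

rank | idx | suffix
   0 |  11 | aaccabbabcbc
   1 |  15 | abbabcbc
   2 |   0 | abbbcabcaccaaccabbabcbc
   3 |   5 | abcaccaaccabbabcbc
   4 |  18 | abcbc
   5 |   8 | accaaccabbabcbc
   6 |  12 | accabbabcbc
   7 |  17 | babcbc
   8 |  16 | bbabcbc
   9 |   1 | bbbcabcaccaaccabbabcbc
  10 |   2 | bbcabcaccaaccabbabcbc
  11 |  21 | bc
  12 |   3 | bcabcaccaaccabbabcbc
  13 |   6 | bcaccaaccabbabcbc
  14 |  19 | bcbc
  15 |  22 | c
  16 |  10 | caaccabbabcbc
  17 |  14 | cabbabcbc
  18 |   4 | cabcaccaaccabbabcbc
  19 |   7 | caccaaccabbabcbc
  20 |  20 | cbc
  21 |   9 | ccaaccabbabcbc
  22 |  13 | ccabbabcbc

SA = [11, 15, 0, 5, 18, 8, 12, 17, 16, 1, 2, 21, 3, 6, 19, 22, 10, 14, 4, 7, 20, 9, 13]
rank  pair      lcp
   1  s[11:],s[15:]  1  'a'
   2  s[15:],s[0:]  3  'abb'
   3  s[0:],s[5:]  2  'ab'
   4  s[5:],s[18:]  3  'abc'
   5  s[18:],s[8:]  1  'a'
   6  s[8:],s[12:]  4  'acca'
   7  s[12:],s[17:]  0  ''
   8  s[17:],s[16:]  1  'b'
   9  s[16:],s[1:]  2  'bb'
  10  s[1:],s[2:]  2  'bb'
  11  s[2:],s[21:]  1  'b'
  12  s[21:],s[3:]  2  'bc'
  13  s[3:],s[6:]  3  'bca'
  14  s[6:],s[19:]  2  'bc'
  15  s[19:],s[22:]  0  ''
  16  s[22:],s[10:]  1  'c'
  17  s[10:],s[14:]  2  'ca'
  18  s[14:],s[4:]  3  'cab'
  19  s[4:],s[7:]  2  'ca'
  20  s[7:],s[20:]  1  'c'
  21  s[20:],s[9:]  1  'c'
  22  s[9:],s[13:]  3  'cca'

[0, 1, 3, 2, 3, 1, 4, 0, 1, 2, 2, 1, 2, 3, 2, 0, 1, 2, 3, 2, 1, 1, 3]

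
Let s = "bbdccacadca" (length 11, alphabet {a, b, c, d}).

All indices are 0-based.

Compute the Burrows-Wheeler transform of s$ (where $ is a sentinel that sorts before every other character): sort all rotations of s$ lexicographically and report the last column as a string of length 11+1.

rank  rotation      last
    0  $bbdccacadca  a
    1  a$bbdccacadc  c
    2  acadca$bbdcc  c
    3  adca$bbdccac  c
    4  bbdccacadca$  $
    5  bdccacadca$b  b
    6  ca$bbdccacad  d
    7  cacadca$bbdc  c
    8  cadca$bbdcca  a
    9  ccacadca$bbd  d
   10  dca$bbdccaca  a
   11  dccacadca$bb  b

accc$bdcadab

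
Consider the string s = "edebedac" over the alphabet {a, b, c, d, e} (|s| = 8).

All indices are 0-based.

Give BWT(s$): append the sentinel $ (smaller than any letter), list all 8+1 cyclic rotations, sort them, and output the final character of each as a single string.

rank  rotation   last
    0  $edebedac  c
    1  ac$edebed  d
    2  bedac$ede  e
    3  c$edebeda  a
    4  dac$edebe  e
    5  debedac$e  e
    6  ebedac$ed  d
    7  edac$edeb  b
    8  edebedac$  $

cdeaeedb$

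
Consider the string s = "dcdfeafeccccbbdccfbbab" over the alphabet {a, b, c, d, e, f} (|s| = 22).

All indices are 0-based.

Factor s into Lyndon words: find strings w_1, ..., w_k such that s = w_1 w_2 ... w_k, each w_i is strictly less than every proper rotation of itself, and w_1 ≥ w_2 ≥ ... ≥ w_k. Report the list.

emit factor 1: 'd' (i=0, period=1)
emit factor 2: 'cdfe' (i=1, period=4)
emit factor 3: 'afeccccbbdccfbb' (i=5, period=15)
emit factor 4: 'ab' (i=20, period=2)

["d", "cdfe", "afeccccbbdccfbb", "ab"]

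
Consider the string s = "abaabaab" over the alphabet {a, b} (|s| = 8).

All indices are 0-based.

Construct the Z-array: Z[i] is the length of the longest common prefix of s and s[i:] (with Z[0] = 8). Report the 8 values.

Z[0]=8
i=1: outside box; Z[1]=0
i=2: outside box; Z[2]=1 extend→box=[2,3)
i=3: outside box; Z[3]=5 extend→box=[3,8)
i=4: min(r-i=4, Z[1]=0)=0; Z[4]=0
i=5: min(r-i=3, Z[2]=1)=1; Z[5]=1
i=6: min(r-i=2, Z[3]=5)=2; Z[6]=2
i=7: min(r-i=1, Z[4]=0)=0; Z[7]=0

[8, 0, 1, 5, 0, 1, 2, 0]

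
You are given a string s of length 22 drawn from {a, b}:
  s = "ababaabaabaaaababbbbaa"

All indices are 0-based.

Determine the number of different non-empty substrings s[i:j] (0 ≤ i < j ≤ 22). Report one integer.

192

rank→(start, suffix):
  0 → (21, 'a')
  1 → (20, 'aa')
  2 → (10, 'aaaababbbbaa')
  3 → (11, 'aaababbbbaa')
  4 → (7, 'aabaaaababbbbaa')
  5 → (4, 'aabaabaaaababbbbaa')
  6 → (12, 'aababbbbaa')
  7 → (8, 'abaaaababbbbaa')
  8 → (5, 'abaabaaaababbbbaa')
  9 → (2, 'abaabaabaaaababbbbaa')
  10 → (0, 'ababaabaabaaaababbbbaa')
  11 → (13, 'ababbbbaa')
  12 → (15, 'abbbbaa')
  13 → (19, 'baa')
  14 → (9, 'baaaababbbbaa')
  15 → (6, 'baabaaaababbbbaa')
  16 → (3, 'baabaabaaaababbbbaa')
  17 → (1, 'babaabaabaaaababbbbaa')
  18 → (14, 'babbbbaa')
  19 → (18, 'bbaa')
  20 → (17, 'bbbaa')
  21 → (16, 'bbbbaa')

SA = [21, 20, 10, 11, 7, 4, 12, 8, 5, 2, 0, 13, 15, 19, 9, 6, 3, 1, 14, 18, 17, 16]
i: (SA[i-1],SA[i]) lcp shared
  1: (21,20) 1 'a'
  2: (20,10) 2 'aa'
  3: (10,11) 3 'aaa'
  4: (11,7) 2 'aa'
  5: (7,4) 5 'aabaa'
  6: (4,12) 4 'aaba'
  7: (12,8) 1 'a'
  8: (8,5) 4 'abaa'
  9: (5,2) 7 'abaabaa'
  10: (2,0) 3 'aba'
  11: (0,13) 4 'abab'
  12: (13,15) 2 'ab'
  13: (15,19) 0 ''
  14: (19,9) 3 'baa'
  15: (9,6) 3 'baa'
  16: (6,3) 6 'baabaa'
  17: (3,1) 2 'ba'
  18: (1,14) 3 'bab'
  19: (14,18) 1 'b'
  20: (18,17) 2 'bb'
  21: (17,16) 3 'bbb'

n(n+1)/2 = 22·23/2 = 253
Σ LCP = 0 + 1 + 2 + 3 + 2 + 5 + 4 + 1 + 4 + 7 + 3 + 4 + 2 + 0 + 3 + 3 + 6 + 2 + 3 + 1 + 2 + 3 = 61
distinct = 253 − 61 = 192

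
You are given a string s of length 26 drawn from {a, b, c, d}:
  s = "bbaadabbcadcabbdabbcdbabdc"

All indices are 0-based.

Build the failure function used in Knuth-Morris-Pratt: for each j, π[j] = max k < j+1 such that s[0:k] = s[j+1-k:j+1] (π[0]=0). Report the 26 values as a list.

[0, 1, 0, 0, 0, 0, 1, 2, 0, 0, 0, 0, 0, 1, 2, 0, 0, 1, 2, 0, 0, 1, 0, 1, 0, 0]

π[0] = 0
j=1 s[j]='b': π[1]=1 (border 'b')
j=2 s[j]='a': k: 1→0; π[2]=0 (border '')
j=3 s[j]='a': π[3]=0 (border '')
j=4 s[j]='d': π[4]=0 (border '')
j=5 s[j]='a': π[5]=0 (border '')
j=6 s[j]='b': π[6]=1 (border 'b')
j=7 s[j]='b': π[7]=2 (border 'bb')
j=8 s[j]='c': k: 2→1→0; π[8]=0 (border '')
j=9 s[j]='a': π[9]=0 (border '')
j=10 s[j]='d': π[10]=0 (border '')
j=11 s[j]='c': π[11]=0 (border '')
j=12 s[j]='a': π[12]=0 (border '')
j=13 s[j]='b': π[13]=1 (border 'b')
j=14 s[j]='b': π[14]=2 (border 'bb')
j=15 s[j]='d': k: 2→1→0; π[15]=0 (border '')
j=16 s[j]='a': π[16]=0 (border '')
j=17 s[j]='b': π[17]=1 (border 'b')
j=18 s[j]='b': π[18]=2 (border 'bb')
j=19 s[j]='c': k: 2→1→0; π[19]=0 (border '')
j=20 s[j]='d': π[20]=0 (border '')
j=21 s[j]='b': π[21]=1 (border 'b')
j=22 s[j]='a': k: 1→0; π[22]=0 (border '')
j=23 s[j]='b': π[23]=1 (border 'b')
j=24 s[j]='d': k: 1→0; π[24]=0 (border '')
j=25 s[j]='c': π[25]=0 (border '')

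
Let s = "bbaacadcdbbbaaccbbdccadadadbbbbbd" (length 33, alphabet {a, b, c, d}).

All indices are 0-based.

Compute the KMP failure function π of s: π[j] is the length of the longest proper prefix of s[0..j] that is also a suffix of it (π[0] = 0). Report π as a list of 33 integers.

π[0] = 0
j=1 s[j]='b': π[1]=1 (border 'b')
j=2 s[j]='a': k: 1→0; π[2]=0 (border '')
j=3 s[j]='a': π[3]=0 (border '')
j=4 s[j]='c': π[4]=0 (border '')
j=5 s[j]='a': π[5]=0 (border '')
j=6 s[j]='d': π[6]=0 (border '')
j=7 s[j]='c': π[7]=0 (border '')
j=8 s[j]='d': π[8]=0 (border '')
j=9 s[j]='b': π[9]=1 (border 'b')
j=10 s[j]='b': π[10]=2 (border 'bb')
j=11 s[j]='b': k: 2→1; π[11]=2 (border 'bb')
j=12 s[j]='a': π[12]=3 (border 'bba')
j=13 s[j]='a': π[13]=4 (border 'bbaa')
j=14 s[j]='c': π[14]=5 (border 'bbaac')
j=15 s[j]='c': k: 5→0; π[15]=0 (border '')
j=16 s[j]='b': π[16]=1 (border 'b')
j=17 s[j]='b': π[17]=2 (border 'bb')
j=18 s[j]='d': k: 2→1→0; π[18]=0 (border '')
j=19 s[j]='c': π[19]=0 (border '')
j=20 s[j]='c': π[20]=0 (border '')
j=21 s[j]='a': π[21]=0 (border '')
j=22 s[j]='d': π[22]=0 (border '')
j=23 s[j]='a': π[23]=0 (border '')
j=24 s[j]='d': π[24]=0 (border '')
j=25 s[j]='a': π[25]=0 (border '')
j=26 s[j]='d': π[26]=0 (border '')
j=27 s[j]='b': π[27]=1 (border 'b')
j=28 s[j]='b': π[28]=2 (border 'bb')
j=29 s[j]='b': k: 2→1; π[29]=2 (border 'bb')
j=30 s[j]='b': k: 2→1; π[30]=2 (border 'bb')
j=31 s[j]='b': k: 2→1; π[31]=2 (border 'bb')
j=32 s[j]='d': k: 2→1→0; π[32]=0 (border '')

[0, 1, 0, 0, 0, 0, 0, 0, 0, 1, 2, 2, 3, 4, 5, 0, 1, 2, 0, 0, 0, 0, 0, 0, 0, 0, 0, 1, 2, 2, 2, 2, 0]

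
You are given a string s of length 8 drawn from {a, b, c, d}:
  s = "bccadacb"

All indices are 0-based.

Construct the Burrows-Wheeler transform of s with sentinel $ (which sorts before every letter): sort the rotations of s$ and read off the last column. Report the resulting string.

rank  rotation   last
    0  $bccadacb  b
    1  acb$bccad  d
    2  adacb$bcc  c
    3  b$bccadac  c
    4  bccadacb$  $
    5  cadacb$bc  c
    6  cb$bccada  a
    7  ccadacb$b  b
    8  dacb$bcca  a

bdcc$caba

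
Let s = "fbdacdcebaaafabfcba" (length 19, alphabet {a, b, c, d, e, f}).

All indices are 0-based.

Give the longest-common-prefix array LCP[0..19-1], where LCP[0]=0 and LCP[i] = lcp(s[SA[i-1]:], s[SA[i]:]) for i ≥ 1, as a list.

[0, 1, 2, 1, 1, 1, 0, 2, 1, 1, 0, 1, 1, 0, 1, 0, 0, 1, 1]

rank→(start, suffix):
  0 → (18, 'a')
  1 → (9, 'aaafabfcba')
  2 → (10, 'aafabfcba')
  3 → (13, 'abfcba')
  4 → (3, 'acdcebaaafabfcba')
  5 → (11, 'afabfcba')
  6 → (17, 'ba')
  7 → (8, 'baaafabfcba')
  8 → (1, 'bdacdcebaaafabfcba')
  9 → (14, 'bfcba')
  10 → (16, 'cba')
  11 → (4, 'cdcebaaafabfcba')
  12 → (6, 'cebaaafabfcba')
  13 → (2, 'dacdcebaaafabfcba')
  14 → (5, 'dcebaaafabfcba')
  15 → (7, 'ebaaafabfcba')
  16 → (12, 'fabfcba')
  17 → (0, 'fbdacdcebaaafabfcba')
  18 → (15, 'fcba')

SA = [18, 9, 10, 13, 3, 11, 17, 8, 1, 14, 16, 4, 6, 2, 5, 7, 12, 0, 15]
rank  pair      lcp
   1  s[18:],s[9:]  1  'a'
   2  s[9:],s[10:]  2  'aa'
   3  s[10:],s[13:]  1  'a'
   4  s[13:],s[3:]  1  'a'
   5  s[3:],s[11:]  1  'a'
   6  s[11:],s[17:]  0  ''
   7  s[17:],s[8:]  2  'ba'
   8  s[8:],s[1:]  1  'b'
   9  s[1:],s[14:]  1  'b'
  10  s[14:],s[16:]  0  ''
  11  s[16:],s[4:]  1  'c'
  12  s[4:],s[6:]  1  'c'
  13  s[6:],s[2:]  0  ''
  14  s[2:],s[5:]  1  'd'
  15  s[5:],s[7:]  0  ''
  16  s[7:],s[12:]  0  ''
  17  s[12:],s[0:]  1  'f'
  18  s[0:],s[15:]  1  'f'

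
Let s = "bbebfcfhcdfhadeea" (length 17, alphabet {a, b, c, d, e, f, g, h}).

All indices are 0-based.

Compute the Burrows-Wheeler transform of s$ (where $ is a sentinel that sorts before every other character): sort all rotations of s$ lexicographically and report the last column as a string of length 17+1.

rank  rotation            last
    0  $bbebfcfhcdfhadeea  a
    1  a$bbebfcfhcdfhadee  e
    2  adeea$bbebfcfhcdfh  h
    3  bbebfcfhcdfhadeea$  $
    4  bebfcfhcdfhadeea$b  b
    5  bfcfhcdfhadeea$bbe  e
    6  cdfhadeea$bbebfcfh  h
    7  cfhcdfhadeea$bbebf  f
    8  deea$bbebfcfhcdfha  a
    9  dfhadeea$bbebfcfhc  c
   10  ea$bbebfcfhcdfhade  e
   11  ebfcfhcdfhadeea$bb  b
   12  eea$bbebfcfhcdfhad  d
   13  fcfhcdfhadeea$bbeb  b
   14  fhadeea$bbebfcfhcd  d
   15  fhcdfhadeea$bbebfc  c
   16  hadeea$bbebfcfhcdf  f
   17  hcdfhadeea$bbebfcf  f

aeh$behfacebdbdcff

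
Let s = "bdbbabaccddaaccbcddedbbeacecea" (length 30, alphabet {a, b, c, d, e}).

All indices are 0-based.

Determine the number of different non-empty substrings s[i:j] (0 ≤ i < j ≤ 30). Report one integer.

427

sorted suffixes:
  #0 SA[0]=29  'a'
  #1 SA[1]=11  'aaccbcddedbbeacecea'
  #2 SA[2]=4  'abaccddaaccbcddedbbeacecea'
  #3 SA[3]=12  'accbcddedbbeacecea'
  #4 SA[4]=6  'accddaaccbcddedbbeacecea'
  #5 SA[5]=24  'acecea'
  #6 SA[6]=3  'babaccddaaccbcddedbbeacecea'
  #7 SA[7]=5  'baccddaaccbcddedbbeacecea'
  #8 SA[8]=2  'bbabaccddaaccbcddedbbeacecea'
  #9 SA[9]=21  'bbeacecea'
  #10 SA[10]=15  'bcddedbbeacecea'
  #11 SA[11]=0  'bdbbabaccddaaccbcddedbbeacecea'
  #12 SA[12]=22  'beacecea'
  #13 SA[13]=14  'cbcddedbbeacecea'
  #14 SA[14]=13  'ccbcddedbbeacecea'
  #15 SA[15]=7  'ccddaaccbcddedbbeacecea'
  #16 SA[16]=8  'cddaaccbcddedbbeacecea'
  #17 SA[17]=16  'cddedbbeacecea'
  #18 SA[18]=27  'cea'
  #19 SA[19]=25  'cecea'
  #20 SA[20]=10  'daaccbcddedbbeacecea'
  #21 SA[21]=1  'dbbabaccddaaccbcddedbbeacecea'
  #22 SA[22]=20  'dbbeacecea'
  #23 SA[23]=9  'ddaaccbcddedbbeacecea'
  #24 SA[24]=17  'ddedbbeacecea'
  #25 SA[25]=18  'dedbbeacecea'
  #26 SA[26]=28  'ea'
  #27 SA[27]=23  'eacecea'
  #28 SA[28]=26  'ecea'
  #29 SA[29]=19  'edbbeacecea'

SA = [29, 11, 4, 12, 6, 24, 3, 5, 2, 21, 15, 0, 22, 14, 13, 7, 8, 16, 27, 25, 10, 1, 20, 9, 17, 18, 28, 23, 26, 19]
[i] adj suffixes → lcp
  [1] 29/11 → 1 ('a')
  [2] 11/4 → 1 ('a')
  [3] 4/12 → 1 ('a')
  [4] 12/6 → 3 ('acc')
  [5] 6/24 → 2 ('ac')
  [6] 24/3 → 0 ('')
  [7] 3/5 → 2 ('ba')
  [8] 5/2 → 1 ('b')
  [9] 2/21 → 2 ('bb')
  [10] 21/15 → 1 ('b')
  [11] 15/0 → 1 ('b')
  [12] 0/22 → 1 ('b')
  [13] 22/14 → 0 ('')
  [14] 14/13 → 1 ('c')
  [15] 13/7 → 2 ('cc')
  [16] 7/8 → 1 ('c')
  [17] 8/16 → 3 ('cdd')
  [18] 16/27 → 1 ('c')
  [19] 27/25 → 2 ('ce')
  [20] 25/10 → 0 ('')
  [21] 10/1 → 1 ('d')
  [22] 1/20 → 3 ('dbb')
  [23] 20/9 → 1 ('d')
  [24] 9/17 → 2 ('dd')
  [25] 17/18 → 1 ('d')
  [26] 18/28 → 0 ('')
  [27] 28/23 → 2 ('ea')
  [28] 23/26 → 1 ('e')
  [29] 26/19 → 1 ('e')

n(n+1)/2 = 30·31/2 = 465
Σ LCP = 0 + 1 + 1 + 1 + 3 + 2 + 0 + 2 + 1 + 2 + 1 + 1 + 1 + 0 + 1 + 2 + 1 + 3 + 1 + 2 + 0 + 1 + 3 + 1 + 2 + 1 + 0 + 2 + 1 + 1 = 38
distinct = 465 − 38 = 427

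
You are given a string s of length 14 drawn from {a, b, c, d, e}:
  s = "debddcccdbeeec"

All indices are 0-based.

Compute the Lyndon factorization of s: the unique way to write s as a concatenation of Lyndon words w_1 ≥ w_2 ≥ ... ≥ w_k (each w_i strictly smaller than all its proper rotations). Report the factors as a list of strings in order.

emit factor 1: 'de' (i=0, period=2)
emit factor 2: 'bddcccdbeeec' (i=2, period=12)

["de", "bddcccdbeeec"]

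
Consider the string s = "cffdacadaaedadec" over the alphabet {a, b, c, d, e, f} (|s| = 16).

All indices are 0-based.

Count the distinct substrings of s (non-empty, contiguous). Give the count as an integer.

sorted suffixes:
  #0 SA[0]=8  'aaedadec'
  #1 SA[1]=4  'acadaaedadec'
  #2 SA[2]=6  'adaaedadec'
  #3 SA[3]=12  'adec'
  #4 SA[4]=9  'aedadec'
  #5 SA[5]=15  'c'
  #6 SA[6]=5  'cadaaedadec'
  #7 SA[7]=0  'cffdacadaaedadec'
  #8 SA[8]=7  'daaedadec'
  #9 SA[9]=3  'dacadaaedadec'
  #10 SA[10]=11  'dadec'
  #11 SA[11]=13  'dec'
  #12 SA[12]=14  'ec'
  #13 SA[13]=10  'edadec'
  #14 SA[14]=2  'fdacadaaedadec'
  #15 SA[15]=1  'ffdacadaaedadec'

SA = [8, 4, 6, 12, 9, 15, 5, 0, 7, 3, 11, 13, 14, 10, 2, 1]
rank  pair      lcp
   1  s[8:],s[4:]  1  'a'
   2  s[4:],s[6:]  1  'a'
   3  s[6:],s[12:]  2  'ad'
   4  s[12:],s[9:]  1  'a'
   5  s[9:],s[15:]  0  ''
   6  s[15:],s[5:]  1  'c'
   7  s[5:],s[0:]  1  'c'
   8  s[0:],s[7:]  0  ''
   9  s[7:],s[3:]  2  'da'
  10  s[3:],s[11:]  2  'da'
  11  s[11:],s[13:]  1  'd'
  12  s[13:],s[14:]  0  ''
  13  s[14:],s[10:]  1  'e'
  14  s[10:],s[2:]  0  ''
  15  s[2:],s[1:]  1  'f'

n(n+1)/2 = 16·17/2 = 136
Σ LCP = 0 + 1 + 1 + 2 + 1 + 0 + 1 + 1 + 0 + 2 + 2 + 1 + 0 + 1 + 0 + 1 = 14
distinct = 136 − 14 = 122

122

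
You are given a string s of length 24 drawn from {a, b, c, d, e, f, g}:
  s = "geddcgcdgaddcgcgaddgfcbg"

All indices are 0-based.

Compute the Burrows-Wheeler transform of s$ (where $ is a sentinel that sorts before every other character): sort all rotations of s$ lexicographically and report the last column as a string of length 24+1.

gggcfggddddeaacdggbdccc$d

rank  rotation                   last
    0  $geddcgcdgaddcgcgaddgfcbg  g
    1  addcgcgaddgfcbg$geddcgcdg  g
    2  addgfcbg$geddcgcdgaddcgcg  g
    3  bg$geddcgcdgaddcgcgaddgfc  c
    4  cbg$geddcgcdgaddcgcgaddgf  f
    5  cdgaddcgcgaddgfcbg$geddcg  g
    6  cgaddgfcbg$geddcgcdgaddcg  g
    7  cgcdgaddcgcgaddgfcbg$gedd  d
    8  cgcgaddgfcbg$geddcgcdgadd  d
    9  dcgcdgaddcgcgaddgfcbg$ged  d
   10  dcgcgaddgfcbg$geddcgcdgad  d
   11  ddcgcdgaddcgcgaddgfcbg$ge  e
   12  ddcgcgaddgfcbg$geddcgcdga  a
   13  ddgfcbg$geddcgcdgaddcgcga  a
   14  dgaddcgcgaddgfcbg$geddcgc  c
   15  dgfcbg$geddcgcdgaddcgcgad  d
   16  eddcgcdgaddcgcgaddgfcbg$g  g
   17  fcbg$geddcgcdgaddcgcgaddg  g
   18  g$geddcgcdgaddcgcgaddgfcb  b
   19  gaddcgcgaddgfcbg$geddcgcd  d
   20  gaddgfcbg$geddcgcdgaddcgc  c
   21  gcdgaddcgcgaddgfcbg$geddc  c
   22  gcgaddgfcbg$geddcgcdgaddc  c
   23  geddcgcdgaddcgcgaddgfcbg$  $
   24  gfcbg$geddcgcdgaddcgcgadd  d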